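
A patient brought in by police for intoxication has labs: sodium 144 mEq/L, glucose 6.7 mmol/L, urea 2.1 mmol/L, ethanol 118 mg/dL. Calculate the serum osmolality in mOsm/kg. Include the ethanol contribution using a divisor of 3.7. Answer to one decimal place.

328.7 mOsm/kg

Calculated osmolality = 2·Na + glucose + urea + ethanol/3.7
= 2·144 + 6.7 + 2.1 + 118/3.7
= 288 + 6.70 + 2.10 + 31.89
= 328.69 mOsm/kg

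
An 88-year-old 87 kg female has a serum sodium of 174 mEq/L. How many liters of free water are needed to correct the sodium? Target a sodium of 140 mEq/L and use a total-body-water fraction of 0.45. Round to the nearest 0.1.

TBW = 0.45 · 87 = 39.15 L
Free water deficit = TBW · (Na/140 − 1)
= 39.15 · (174/140 − 1)
= 39.15 · 0.2429
= 9.51 L

9.5 L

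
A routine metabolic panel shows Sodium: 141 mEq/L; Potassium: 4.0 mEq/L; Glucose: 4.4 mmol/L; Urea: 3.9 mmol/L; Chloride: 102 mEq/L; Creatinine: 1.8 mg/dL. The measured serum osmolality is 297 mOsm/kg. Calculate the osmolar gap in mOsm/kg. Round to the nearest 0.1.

6.7 mOsm/kg

Calculated osmolality = 2·Na + glucose + urea
= 2·141 + 4.4 + 3.9
= 282 + 4.40 + 3.90
= 290.3 mOsm/kg ≈ 290.3 mOsm/kg
Osmolar gap = measured − calculated = 297 − 290.3 = 6.7 mOsm/kg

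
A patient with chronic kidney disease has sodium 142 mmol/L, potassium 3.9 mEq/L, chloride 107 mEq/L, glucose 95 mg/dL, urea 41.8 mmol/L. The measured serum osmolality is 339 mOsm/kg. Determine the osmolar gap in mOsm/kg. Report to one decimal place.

7.9 mOsm/kg

Calculated osmolality = 2·Na + glucose/18 + urea
= 2·142 + 95/18 + 41.8
= 284 + 5.28 + 41.80
= 331.08 mOsm/kg ≈ 331.1 mOsm/kg
Osmolar gap = measured − calculated = 339 − 331.1 = 7.9 mOsm/kg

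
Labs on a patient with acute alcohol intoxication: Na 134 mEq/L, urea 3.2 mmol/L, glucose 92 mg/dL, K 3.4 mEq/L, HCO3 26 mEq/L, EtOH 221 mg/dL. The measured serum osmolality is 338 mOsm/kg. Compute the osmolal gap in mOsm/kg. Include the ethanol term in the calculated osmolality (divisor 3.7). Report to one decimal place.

2.0 mOsm/kg

Calculated osmolality = 2·Na + glucose/18 + urea + ethanol/3.7
= 2·134 + 92/18 + 3.2 + 221/3.7
= 268 + 5.11 + 3.20 + 59.73
= 336.04 mOsm/kg ≈ 336.0 mOsm/kg
Osmolar gap = measured − calculated = 338 − 336.0 = 2.0 mOsm/kg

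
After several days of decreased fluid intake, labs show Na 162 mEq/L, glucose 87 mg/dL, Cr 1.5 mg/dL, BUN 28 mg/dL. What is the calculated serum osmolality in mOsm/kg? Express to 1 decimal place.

Calculated osmolality = 2·Na + glucose/18 + BUN/2.8
= 2·162 + 87/18 + 28/2.8
= 324 + 4.83 + 10
= 338.83 mOsm/kg

338.8 mOsm/kg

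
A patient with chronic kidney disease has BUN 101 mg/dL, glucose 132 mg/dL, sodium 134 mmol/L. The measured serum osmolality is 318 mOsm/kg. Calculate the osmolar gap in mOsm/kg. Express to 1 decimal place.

6.6 mOsm/kg

Calculated osmolality = 2·Na + glucose/18 + BUN/2.8
= 2·134 + 132/18 + 101/2.8
= 268 + 7.33 + 36.07
= 311.4 mOsm/kg ≈ 311.4 mOsm/kg
Osmolar gap = measured − calculated = 318 − 311.4 = 6.6 mOsm/kg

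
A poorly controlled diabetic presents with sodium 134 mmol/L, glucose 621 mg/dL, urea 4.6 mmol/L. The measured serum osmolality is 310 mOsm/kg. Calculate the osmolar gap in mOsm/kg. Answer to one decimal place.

2.9 mOsm/kg

Calculated osmolality = 2·Na + glucose/18 + urea
= 2·134 + 621/18 + 4.6
= 268 + 34.50 + 4.60
= 307.1 mOsm/kg ≈ 307.1 mOsm/kg
Osmolar gap = measured − calculated = 310 − 307.1 = 2.9 mOsm/kg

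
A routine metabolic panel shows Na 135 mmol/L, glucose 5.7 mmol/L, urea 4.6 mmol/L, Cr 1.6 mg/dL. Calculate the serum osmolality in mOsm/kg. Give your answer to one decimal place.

Calculated osmolality = 2·Na + glucose + urea
= 2·135 + 5.7 + 4.6
= 270 + 5.70 + 4.60
= 280.3 mOsm/kg

280.3 mOsm/kg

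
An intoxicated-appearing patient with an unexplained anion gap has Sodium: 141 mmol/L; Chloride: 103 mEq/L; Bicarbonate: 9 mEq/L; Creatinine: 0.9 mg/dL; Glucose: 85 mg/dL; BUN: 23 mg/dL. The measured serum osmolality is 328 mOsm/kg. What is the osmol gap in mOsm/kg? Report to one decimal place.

Calculated osmolality = 2·Na + glucose/18 + BUN/2.8
= 2·141 + 85/18 + 23/2.8
= 282 + 4.72 + 8.21
= 294.93 mOsm/kg ≈ 294.9 mOsm/kg
Osmolar gap = measured − calculated = 328 − 294.9 = 33.1 mOsm/kg

33.1 mOsm/kg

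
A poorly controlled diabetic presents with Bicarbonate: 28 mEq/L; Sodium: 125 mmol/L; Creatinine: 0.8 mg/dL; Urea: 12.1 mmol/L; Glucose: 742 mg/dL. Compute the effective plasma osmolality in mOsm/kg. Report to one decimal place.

Effective osmolality excludes urea (freely permeant across cell membranes):
2·Na + glucose/18
= 2·125 + 742/18
= 250 + 41.22
= 291.22 mOsm/kg

291.2 mOsm/kg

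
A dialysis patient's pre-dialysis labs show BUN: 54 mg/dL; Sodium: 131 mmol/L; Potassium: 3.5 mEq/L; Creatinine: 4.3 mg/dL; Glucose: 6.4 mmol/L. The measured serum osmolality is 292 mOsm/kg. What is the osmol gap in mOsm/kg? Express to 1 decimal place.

4.3 mOsm/kg

Calculated osmolality = 2·Na + glucose + BUN/2.8
= 2·131 + 6.4 + 54/2.8
= 262 + 6.40 + 19.29
= 287.69 mOsm/kg ≈ 287.7 mOsm/kg
Osmolar gap = measured − calculated = 292 − 287.7 = 4.3 mOsm/kg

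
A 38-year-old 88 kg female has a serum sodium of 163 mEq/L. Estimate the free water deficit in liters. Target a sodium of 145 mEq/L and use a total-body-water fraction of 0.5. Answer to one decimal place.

TBW = 0.5 · 88 = 44 L
Free water deficit = TBW · (Na/145 − 1)
= 44 · (163/145 − 1)
= 44 · 0.1241
= 5.46 L

5.5 L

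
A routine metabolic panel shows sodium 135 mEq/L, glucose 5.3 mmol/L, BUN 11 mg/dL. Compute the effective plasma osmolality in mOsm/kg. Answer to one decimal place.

275.3 mOsm/kg

Effective osmolality excludes urea (freely permeant across cell membranes):
2·Na + glucose
= 2·135 + 5.3
= 270 + 5.3
= 275.3 mOsm/kg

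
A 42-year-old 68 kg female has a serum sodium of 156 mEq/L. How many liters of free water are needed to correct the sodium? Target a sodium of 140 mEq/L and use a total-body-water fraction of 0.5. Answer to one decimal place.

TBW = 0.5 · 68 = 34 L
Free water deficit = TBW · (Na/140 − 1)
= 34 · (156/140 − 1)
= 34 · 0.1143
= 3.89 L

3.9 L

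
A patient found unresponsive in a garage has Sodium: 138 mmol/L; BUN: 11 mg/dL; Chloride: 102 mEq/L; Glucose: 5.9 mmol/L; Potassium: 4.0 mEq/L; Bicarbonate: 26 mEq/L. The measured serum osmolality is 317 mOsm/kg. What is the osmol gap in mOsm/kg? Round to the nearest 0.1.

Calculated osmolality = 2·Na + glucose + BUN/2.8
= 2·138 + 5.9 + 11/2.8
= 276 + 5.90 + 3.93
= 285.83 mOsm/kg ≈ 285.8 mOsm/kg
Osmolar gap = measured − calculated = 317 − 285.8 = 31.2 mOsm/kg

31.2 mOsm/kg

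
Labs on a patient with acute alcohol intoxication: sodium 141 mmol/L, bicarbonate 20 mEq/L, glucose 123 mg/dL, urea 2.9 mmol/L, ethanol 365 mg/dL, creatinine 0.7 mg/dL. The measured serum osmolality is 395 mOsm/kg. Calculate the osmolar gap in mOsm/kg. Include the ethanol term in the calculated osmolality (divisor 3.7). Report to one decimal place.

Calculated osmolality = 2·Na + glucose/18 + urea + ethanol/3.7
= 2·141 + 123/18 + 2.9 + 365/3.7
= 282 + 6.83 + 2.90 + 98.65
= 390.38 mOsm/kg ≈ 390.4 mOsm/kg
Osmolar gap = measured − calculated = 395 − 390.4 = 4.6 mOsm/kg

4.6 mOsm/kg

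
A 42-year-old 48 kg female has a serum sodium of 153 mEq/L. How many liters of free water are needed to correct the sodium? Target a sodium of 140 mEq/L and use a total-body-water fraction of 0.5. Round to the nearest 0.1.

2.2 L

TBW = 0.5 · 48 = 24 L
Free water deficit = TBW · (Na/140 − 1)
= 24 · (153/140 − 1)
= 24 · 0.0929
= 2.23 L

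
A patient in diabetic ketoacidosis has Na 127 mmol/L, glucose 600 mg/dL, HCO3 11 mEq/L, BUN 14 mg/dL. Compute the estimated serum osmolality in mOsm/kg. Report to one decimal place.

Calculated osmolality = 2·Na + glucose/18 + BUN/2.8
= 2·127 + 600/18 + 14/2.8
= 254 + 33.33 + 5
= 292.33 mOsm/kg

292.3 mOsm/kg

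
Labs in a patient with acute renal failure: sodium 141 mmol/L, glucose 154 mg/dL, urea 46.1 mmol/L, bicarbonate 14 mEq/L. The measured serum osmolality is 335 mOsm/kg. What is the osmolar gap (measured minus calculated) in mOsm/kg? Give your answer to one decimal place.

-1.7 mOsm/kg

Calculated osmolality = 2·Na + glucose/18 + urea
= 2·141 + 154/18 + 46.1
= 282 + 8.56 + 46.10
= 336.66 mOsm/kg ≈ 336.7 mOsm/kg
Osmolar gap = measured − calculated = 335 − 336.7 = -1.7 mOsm/kg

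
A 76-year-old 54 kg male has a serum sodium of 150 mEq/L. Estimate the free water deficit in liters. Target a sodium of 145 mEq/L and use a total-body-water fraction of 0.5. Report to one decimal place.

TBW = 0.5 · 54 = 27 L
Free water deficit = TBW · (Na/145 − 1)
= 27 · (150/145 − 1)
= 27 · 0.0345
= 0.93 L

0.9 L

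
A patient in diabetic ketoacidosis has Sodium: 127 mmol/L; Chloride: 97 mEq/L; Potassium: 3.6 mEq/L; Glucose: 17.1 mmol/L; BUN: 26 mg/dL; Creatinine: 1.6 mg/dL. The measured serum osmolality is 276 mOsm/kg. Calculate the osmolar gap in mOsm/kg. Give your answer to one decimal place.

Calculated osmolality = 2·Na + glucose + BUN/2.8
= 2·127 + 17.1 + 26/2.8
= 254 + 17.10 + 9.29
= 280.39 mOsm/kg ≈ 280.4 mOsm/kg
Osmolar gap = measured − calculated = 276 − 280.4 = -4.4 mOsm/kg

-4.4 mOsm/kg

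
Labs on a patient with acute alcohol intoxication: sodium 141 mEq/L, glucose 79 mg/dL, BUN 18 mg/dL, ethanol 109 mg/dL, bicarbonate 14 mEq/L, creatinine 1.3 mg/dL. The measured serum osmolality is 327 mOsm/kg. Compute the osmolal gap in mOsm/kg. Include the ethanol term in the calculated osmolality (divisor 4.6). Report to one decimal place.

10.5 mOsm/kg

Calculated osmolality = 2·Na + glucose/18 + BUN/2.8 + ethanol/4.6
= 2·141 + 79/18 + 18/2.8 + 109/4.6
= 282 + 4.39 + 6.43 + 23.70
= 316.52 mOsm/kg ≈ 316.5 mOsm/kg
Osmolar gap = measured − calculated = 327 − 316.5 = 10.5 mOsm/kg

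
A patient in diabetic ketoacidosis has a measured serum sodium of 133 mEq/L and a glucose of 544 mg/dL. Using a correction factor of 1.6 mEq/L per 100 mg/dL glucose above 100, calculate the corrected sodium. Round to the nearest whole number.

140 mEq/L

Corrected Na = measured Na + 1.6 · (glucose − 100)/100
= 133 + 1.6 · (544 − 100)/100
= 133 + 7.1
= 140.1 mEq/L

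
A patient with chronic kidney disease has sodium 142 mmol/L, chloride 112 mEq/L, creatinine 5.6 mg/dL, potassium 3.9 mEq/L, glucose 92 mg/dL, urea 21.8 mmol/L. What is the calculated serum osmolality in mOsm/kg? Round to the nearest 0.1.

310.9 mOsm/kg

Calculated osmolality = 2·Na + glucose/18 + urea
= 2·142 + 92/18 + 21.8
= 284 + 5.11 + 21.80
= 310.91 mOsm/kg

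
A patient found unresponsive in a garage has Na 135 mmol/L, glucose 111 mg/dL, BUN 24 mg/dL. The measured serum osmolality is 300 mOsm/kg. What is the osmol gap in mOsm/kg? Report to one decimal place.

Calculated osmolality = 2·Na + glucose/18 + BUN/2.8
= 2·135 + 111/18 + 24/2.8
= 270 + 6.17 + 8.57
= 284.74 mOsm/kg ≈ 284.7 mOsm/kg
Osmolar gap = measured − calculated = 300 − 284.7 = 15.3 mOsm/kg

15.3 mOsm/kg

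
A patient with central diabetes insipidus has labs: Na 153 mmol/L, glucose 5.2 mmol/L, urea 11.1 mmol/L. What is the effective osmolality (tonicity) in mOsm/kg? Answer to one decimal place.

311.2 mOsm/kg

Effective osmolality excludes urea (freely permeant across cell membranes):
2·Na + glucose
= 2·153 + 5.2
= 306 + 5.2
= 311.2 mOsm/kg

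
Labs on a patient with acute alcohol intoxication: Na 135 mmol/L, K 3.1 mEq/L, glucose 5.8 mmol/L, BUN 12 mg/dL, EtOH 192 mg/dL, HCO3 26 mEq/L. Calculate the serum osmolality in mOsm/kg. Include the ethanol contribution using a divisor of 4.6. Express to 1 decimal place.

Calculated osmolality = 2·Na + glucose + BUN/2.8 + ethanol/4.6
= 2·135 + 5.8 + 12/2.8 + 192/4.6
= 270 + 5.80 + 4.29 + 41.74
= 321.83 mOsm/kg

321.8 mOsm/kg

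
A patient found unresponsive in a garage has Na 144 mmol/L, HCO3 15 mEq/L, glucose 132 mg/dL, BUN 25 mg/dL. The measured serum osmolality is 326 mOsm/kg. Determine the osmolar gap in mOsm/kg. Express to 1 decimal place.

21.7 mOsm/kg

Calculated osmolality = 2·Na + glucose/18 + BUN/2.8
= 2·144 + 132/18 + 25/2.8
= 288 + 7.33 + 8.93
= 304.26 mOsm/kg ≈ 304.3 mOsm/kg
Osmolar gap = measured − calculated = 326 − 304.3 = 21.7 mOsm/kg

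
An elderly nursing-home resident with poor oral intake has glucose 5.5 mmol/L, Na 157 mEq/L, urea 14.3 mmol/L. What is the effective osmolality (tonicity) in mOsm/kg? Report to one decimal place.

319.5 mOsm/kg

Effective osmolality excludes urea (freely permeant across cell membranes):
2·Na + glucose
= 2·157 + 5.5
= 314 + 5.5
= 319.5 mOsm/kg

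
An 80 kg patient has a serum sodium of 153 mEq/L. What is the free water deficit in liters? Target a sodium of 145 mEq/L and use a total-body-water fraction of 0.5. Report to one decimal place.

2.2 L

TBW = 0.5 · 80 = 40 L
Free water deficit = TBW · (Na/145 − 1)
= 40 · (153/145 − 1)
= 40 · 0.0552
= 2.21 L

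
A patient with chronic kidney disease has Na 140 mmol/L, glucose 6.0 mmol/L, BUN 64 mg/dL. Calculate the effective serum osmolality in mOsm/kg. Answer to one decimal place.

Effective osmolality excludes urea (freely permeant across cell membranes):
2·Na + glucose
= 2·140 + 6
= 280 + 6
= 286 mOsm/kg

286.0 mOsm/kg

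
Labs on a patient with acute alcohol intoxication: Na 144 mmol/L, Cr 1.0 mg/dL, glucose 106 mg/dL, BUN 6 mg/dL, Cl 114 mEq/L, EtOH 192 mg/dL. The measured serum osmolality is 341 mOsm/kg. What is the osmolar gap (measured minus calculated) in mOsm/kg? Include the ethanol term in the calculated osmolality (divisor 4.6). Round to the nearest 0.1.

Calculated osmolality = 2·Na + glucose/18 + BUN/2.8 + ethanol/4.6
= 2·144 + 106/18 + 6/2.8 + 192/4.6
= 288 + 5.89 + 2.14 + 41.74
= 337.77 mOsm/kg ≈ 337.8 mOsm/kg
Osmolar gap = measured − calculated = 341 − 337.8 = 3.2 mOsm/kg

3.2 mOsm/kg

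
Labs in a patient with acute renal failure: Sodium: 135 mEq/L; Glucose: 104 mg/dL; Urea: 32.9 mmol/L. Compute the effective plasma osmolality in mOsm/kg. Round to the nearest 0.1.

Effective osmolality excludes urea (freely permeant across cell membranes):
2·Na + glucose/18
= 2·135 + 104/18
= 270 + 5.78
= 275.78 mOsm/kg

275.8 mOsm/kg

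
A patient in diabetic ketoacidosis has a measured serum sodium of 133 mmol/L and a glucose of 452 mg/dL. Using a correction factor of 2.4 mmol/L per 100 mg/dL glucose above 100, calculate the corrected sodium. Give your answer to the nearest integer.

Corrected Na = measured Na + 2.4 · (glucose − 100)/100
= 133 + 2.4 · (452 − 100)/100
= 133 + 8.4
= 141.4 mmol/L

141 mmol/L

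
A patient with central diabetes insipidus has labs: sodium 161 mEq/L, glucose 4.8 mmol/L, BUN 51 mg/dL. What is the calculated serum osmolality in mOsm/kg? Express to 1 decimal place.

Calculated osmolality = 2·Na + glucose + BUN/2.8
= 2·161 + 4.8 + 51/2.8
= 322 + 4.80 + 18.21
= 345.01 mOsm/kg

345.0 mOsm/kg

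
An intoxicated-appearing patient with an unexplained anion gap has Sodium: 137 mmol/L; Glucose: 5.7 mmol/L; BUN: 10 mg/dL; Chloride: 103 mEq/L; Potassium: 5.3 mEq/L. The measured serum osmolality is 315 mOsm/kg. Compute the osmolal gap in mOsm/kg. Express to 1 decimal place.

31.7 mOsm/kg

Calculated osmolality = 2·Na + glucose + BUN/2.8
= 2·137 + 5.7 + 10/2.8
= 274 + 5.70 + 3.57
= 283.27 mOsm/kg ≈ 283.3 mOsm/kg
Osmolar gap = measured − calculated = 315 − 283.3 = 31.7 mOsm/kg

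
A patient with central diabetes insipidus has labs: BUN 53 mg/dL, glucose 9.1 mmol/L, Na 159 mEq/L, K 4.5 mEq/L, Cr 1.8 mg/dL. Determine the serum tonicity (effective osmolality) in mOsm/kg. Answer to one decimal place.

327.1 mOsm/kg

Effective osmolality excludes urea (freely permeant across cell membranes):
2·Na + glucose
= 2·159 + 9.1
= 318 + 9.1
= 327.1 mOsm/kg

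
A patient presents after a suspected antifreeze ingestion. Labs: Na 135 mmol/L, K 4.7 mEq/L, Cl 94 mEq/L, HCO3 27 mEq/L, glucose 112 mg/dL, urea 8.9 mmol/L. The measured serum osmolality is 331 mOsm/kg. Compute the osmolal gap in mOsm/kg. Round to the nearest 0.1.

45.9 mOsm/kg

Calculated osmolality = 2·Na + glucose/18 + urea
= 2·135 + 112/18 + 8.9
= 270 + 6.22 + 8.90
= 285.12 mOsm/kg ≈ 285.1 mOsm/kg
Osmolar gap = measured − calculated = 331 − 285.1 = 45.9 mOsm/kg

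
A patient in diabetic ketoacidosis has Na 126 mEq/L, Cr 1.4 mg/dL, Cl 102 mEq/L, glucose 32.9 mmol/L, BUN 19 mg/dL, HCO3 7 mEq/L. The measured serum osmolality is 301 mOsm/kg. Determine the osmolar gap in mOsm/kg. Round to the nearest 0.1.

Calculated osmolality = 2·Na + glucose + BUN/2.8
= 2·126 + 32.9 + 19/2.8
= 252 + 32.90 + 6.79
= 291.69 mOsm/kg ≈ 291.7 mOsm/kg
Osmolar gap = measured − calculated = 301 − 291.7 = 9.3 mOsm/kg

9.3 mOsm/kg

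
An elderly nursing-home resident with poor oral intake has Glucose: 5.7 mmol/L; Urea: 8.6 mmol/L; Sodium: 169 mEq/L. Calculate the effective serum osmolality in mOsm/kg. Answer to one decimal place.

Effective osmolality excludes urea (freely permeant across cell membranes):
2·Na + glucose
= 2·169 + 5.7
= 338 + 5.7
= 343.7 mOsm/kg

343.7 mOsm/kg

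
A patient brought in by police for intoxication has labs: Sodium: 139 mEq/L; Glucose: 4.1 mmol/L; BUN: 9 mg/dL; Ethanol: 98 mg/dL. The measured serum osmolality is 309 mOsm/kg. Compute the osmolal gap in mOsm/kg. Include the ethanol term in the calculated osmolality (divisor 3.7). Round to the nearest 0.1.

Calculated osmolality = 2·Na + glucose + BUN/2.8 + ethanol/3.7
= 2·139 + 4.1 + 9/2.8 + 98/3.7
= 278 + 4.10 + 3.21 + 26.49
= 311.8 mOsm/kg ≈ 311.8 mOsm/kg
Osmolar gap = measured − calculated = 309 − 311.8 = -2.8 mOsm/kg

-2.8 mOsm/kg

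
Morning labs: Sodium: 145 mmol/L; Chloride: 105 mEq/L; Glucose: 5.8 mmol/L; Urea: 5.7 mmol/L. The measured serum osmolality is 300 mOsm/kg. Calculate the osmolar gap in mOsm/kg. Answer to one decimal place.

Calculated osmolality = 2·Na + glucose + urea
= 2·145 + 5.8 + 5.7
= 290 + 5.80 + 5.70
= 301.5 mOsm/kg ≈ 301.5 mOsm/kg
Osmolar gap = measured − calculated = 300 − 301.5 = -1.5 mOsm/kg

-1.5 mOsm/kg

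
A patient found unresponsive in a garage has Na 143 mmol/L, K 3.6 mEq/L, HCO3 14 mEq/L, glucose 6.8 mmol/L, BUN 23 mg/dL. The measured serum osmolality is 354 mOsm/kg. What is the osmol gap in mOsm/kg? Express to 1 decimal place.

53.0 mOsm/kg

Calculated osmolality = 2·Na + glucose + BUN/2.8
= 2·143 + 6.8 + 23/2.8
= 286 + 6.80 + 8.21
= 301.01 mOsm/kg ≈ 301.0 mOsm/kg
Osmolar gap = measured − calculated = 354 − 301.0 = 53.0 mOsm/kg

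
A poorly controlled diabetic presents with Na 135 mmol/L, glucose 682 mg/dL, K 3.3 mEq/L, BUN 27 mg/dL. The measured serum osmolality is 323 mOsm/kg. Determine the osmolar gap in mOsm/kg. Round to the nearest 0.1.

5.5 mOsm/kg

Calculated osmolality = 2·Na + glucose/18 + BUN/2.8
= 2·135 + 682/18 + 27/2.8
= 270 + 37.89 + 9.64
= 317.53 mOsm/kg ≈ 317.5 mOsm/kg
Osmolar gap = measured − calculated = 323 − 317.5 = 5.5 mOsm/kg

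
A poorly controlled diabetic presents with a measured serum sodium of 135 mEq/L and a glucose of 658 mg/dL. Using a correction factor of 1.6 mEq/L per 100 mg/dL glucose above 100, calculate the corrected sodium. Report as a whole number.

Corrected Na = measured Na + 1.6 · (glucose − 100)/100
= 135 + 1.6 · (658 − 100)/100
= 135 + 8.9
= 143.9 mEq/L

144 mEq/L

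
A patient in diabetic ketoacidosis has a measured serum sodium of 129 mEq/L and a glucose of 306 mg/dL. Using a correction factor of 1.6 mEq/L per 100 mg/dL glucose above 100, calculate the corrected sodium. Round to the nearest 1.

Corrected Na = measured Na + 1.6 · (glucose − 100)/100
= 129 + 1.6 · (306 − 100)/100
= 129 + 3.3
= 132.3 mEq/L

132 mEq/L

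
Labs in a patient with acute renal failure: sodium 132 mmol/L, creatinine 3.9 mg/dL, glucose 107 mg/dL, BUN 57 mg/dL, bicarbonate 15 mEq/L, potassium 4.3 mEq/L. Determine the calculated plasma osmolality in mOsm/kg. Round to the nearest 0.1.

Calculated osmolality = 2·Na + glucose/18 + BUN/2.8
= 2·132 + 107/18 + 57/2.8
= 264 + 5.94 + 20.36
= 290.3 mOsm/kg

290.3 mOsm/kg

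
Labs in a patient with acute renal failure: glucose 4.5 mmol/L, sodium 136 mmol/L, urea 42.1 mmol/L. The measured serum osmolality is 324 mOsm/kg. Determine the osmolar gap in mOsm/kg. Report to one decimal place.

5.4 mOsm/kg

Calculated osmolality = 2·Na + glucose + urea
= 2·136 + 4.5 + 42.1
= 272 + 4.50 + 42.10
= 318.6 mOsm/kg ≈ 318.6 mOsm/kg
Osmolar gap = measured − calculated = 324 − 318.6 = 5.4 mOsm/kg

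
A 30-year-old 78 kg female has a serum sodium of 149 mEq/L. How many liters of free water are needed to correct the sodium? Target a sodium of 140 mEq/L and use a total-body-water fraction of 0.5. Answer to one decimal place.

2.5 L

TBW = 0.5 · 78 = 39 L
Free water deficit = TBW · (Na/140 − 1)
= 39 · (149/140 − 1)
= 39 · 0.0643
= 2.51 L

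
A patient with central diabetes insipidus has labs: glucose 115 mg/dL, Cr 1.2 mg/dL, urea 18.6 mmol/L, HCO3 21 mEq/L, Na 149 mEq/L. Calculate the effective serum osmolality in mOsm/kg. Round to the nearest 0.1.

Effective osmolality excludes urea (freely permeant across cell membranes):
2·Na + glucose/18
= 2·149 + 115/18
= 298 + 6.39
= 304.39 mOsm/kg

304.4 mOsm/kg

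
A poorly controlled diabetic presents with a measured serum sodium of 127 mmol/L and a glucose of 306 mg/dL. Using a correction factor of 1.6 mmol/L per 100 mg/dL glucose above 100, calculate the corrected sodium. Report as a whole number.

130 mmol/L

Corrected Na = measured Na + 1.6 · (glucose − 100)/100
= 127 + 1.6 · (306 − 100)/100
= 127 + 3.3
= 130.3 mmol/L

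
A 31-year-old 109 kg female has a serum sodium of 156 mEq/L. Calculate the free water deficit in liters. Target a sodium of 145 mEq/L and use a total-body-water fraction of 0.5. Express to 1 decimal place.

4.1 L

TBW = 0.5 · 109 = 54.5 L
Free water deficit = TBW · (Na/145 − 1)
= 54.5 · (156/145 − 1)
= 54.5 · 0.0759
= 4.14 L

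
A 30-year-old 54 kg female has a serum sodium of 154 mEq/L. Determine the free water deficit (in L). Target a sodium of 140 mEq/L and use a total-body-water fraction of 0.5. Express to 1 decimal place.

TBW = 0.5 · 54 = 27 L
Free water deficit = TBW · (Na/140 − 1)
= 27 · (154/140 − 1)
= 27 · 0.1
= 2.7 L

2.7 L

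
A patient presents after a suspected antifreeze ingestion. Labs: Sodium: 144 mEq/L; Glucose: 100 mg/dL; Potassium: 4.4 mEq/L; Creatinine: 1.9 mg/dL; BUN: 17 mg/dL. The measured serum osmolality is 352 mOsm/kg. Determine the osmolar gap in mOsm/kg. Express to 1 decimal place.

Calculated osmolality = 2·Na + glucose/18 + BUN/2.8
= 2·144 + 100/18 + 17/2.8
= 288 + 5.56 + 6.07
= 299.63 mOsm/kg ≈ 299.6 mOsm/kg
Osmolar gap = measured − calculated = 352 − 299.6 = 52.4 mOsm/kg

52.4 mOsm/kg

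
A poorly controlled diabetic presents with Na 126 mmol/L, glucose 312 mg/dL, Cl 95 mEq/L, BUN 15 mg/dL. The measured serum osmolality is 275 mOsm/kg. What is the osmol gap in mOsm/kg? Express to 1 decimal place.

0.3 mOsm/kg

Calculated osmolality = 2·Na + glucose/18 + BUN/2.8
= 2·126 + 312/18 + 15/2.8
= 252 + 17.33 + 5.36
= 274.69 mOsm/kg ≈ 274.7 mOsm/kg
Osmolar gap = measured − calculated = 275 − 274.7 = 0.3 mOsm/kg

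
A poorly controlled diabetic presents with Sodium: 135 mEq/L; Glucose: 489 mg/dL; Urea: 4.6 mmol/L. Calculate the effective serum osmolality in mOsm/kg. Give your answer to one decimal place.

Effective osmolality excludes urea (freely permeant across cell membranes):
2·Na + glucose/18
= 2·135 + 489/18
= 270 + 27.17
= 297.17 mOsm/kg

297.2 mOsm/kg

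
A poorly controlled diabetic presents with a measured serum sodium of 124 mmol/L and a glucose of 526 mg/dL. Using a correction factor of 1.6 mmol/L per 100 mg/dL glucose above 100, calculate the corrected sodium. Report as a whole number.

131 mmol/L

Corrected Na = measured Na + 1.6 · (glucose − 100)/100
= 124 + 1.6 · (526 − 100)/100
= 124 + 6.8
= 130.8 mmol/L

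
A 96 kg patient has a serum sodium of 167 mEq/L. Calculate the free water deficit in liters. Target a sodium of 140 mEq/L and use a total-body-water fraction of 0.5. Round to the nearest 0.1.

TBW = 0.5 · 96 = 48 L
Free water deficit = TBW · (Na/140 − 1)
= 48 · (167/140 − 1)
= 48 · 0.1929
= 9.26 L

9.3 L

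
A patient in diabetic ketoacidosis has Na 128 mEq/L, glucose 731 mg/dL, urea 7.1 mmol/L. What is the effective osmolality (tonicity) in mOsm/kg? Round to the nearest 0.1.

Effective osmolality excludes urea (freely permeant across cell membranes):
2·Na + glucose/18
= 2·128 + 731/18
= 256 + 40.61
= 296.61 mOsm/kg

296.6 mOsm/kg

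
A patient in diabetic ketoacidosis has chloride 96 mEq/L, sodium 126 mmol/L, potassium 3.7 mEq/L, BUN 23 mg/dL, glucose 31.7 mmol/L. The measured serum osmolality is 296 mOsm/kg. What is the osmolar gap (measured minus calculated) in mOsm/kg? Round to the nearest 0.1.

4.1 mOsm/kg

Calculated osmolality = 2·Na + glucose + BUN/2.8
= 2·126 + 31.7 + 23/2.8
= 252 + 31.70 + 8.21
= 291.91 mOsm/kg ≈ 291.9 mOsm/kg
Osmolar gap = measured − calculated = 296 − 291.9 = 4.1 mOsm/kg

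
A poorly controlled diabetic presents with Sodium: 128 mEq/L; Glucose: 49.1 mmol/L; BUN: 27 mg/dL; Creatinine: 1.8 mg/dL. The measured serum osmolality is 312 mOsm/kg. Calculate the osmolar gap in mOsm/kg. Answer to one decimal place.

-2.7 mOsm/kg

Calculated osmolality = 2·Na + glucose + BUN/2.8
= 2·128 + 49.1 + 27/2.8
= 256 + 49.10 + 9.64
= 314.74 mOsm/kg ≈ 314.7 mOsm/kg
Osmolar gap = measured − calculated = 312 − 314.7 = -2.7 mOsm/kg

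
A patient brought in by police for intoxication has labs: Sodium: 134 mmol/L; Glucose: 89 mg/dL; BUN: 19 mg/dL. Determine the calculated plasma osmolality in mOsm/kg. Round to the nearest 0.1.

279.7 mOsm/kg

Calculated osmolality = 2·Na + glucose/18 + BUN/2.8
= 2·134 + 89/18 + 19/2.8
= 268 + 4.94 + 6.79
= 279.73 mOsm/kg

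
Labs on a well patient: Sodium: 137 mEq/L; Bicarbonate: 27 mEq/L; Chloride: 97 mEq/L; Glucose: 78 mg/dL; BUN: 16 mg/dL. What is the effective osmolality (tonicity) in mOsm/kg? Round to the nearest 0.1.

278.3 mOsm/kg

Effective osmolality excludes urea (freely permeant across cell membranes):
2·Na + glucose/18
= 2·137 + 78/18
= 274 + 4.33
= 278.33 mOsm/kg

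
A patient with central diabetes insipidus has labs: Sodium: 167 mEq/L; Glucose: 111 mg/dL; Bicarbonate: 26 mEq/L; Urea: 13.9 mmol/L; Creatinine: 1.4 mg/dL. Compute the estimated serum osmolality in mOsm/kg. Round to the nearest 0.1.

354.1 mOsm/kg

Calculated osmolality = 2·Na + glucose/18 + urea
= 2·167 + 111/18 + 13.9
= 334 + 6.17 + 13.90
= 354.07 mOsm/kg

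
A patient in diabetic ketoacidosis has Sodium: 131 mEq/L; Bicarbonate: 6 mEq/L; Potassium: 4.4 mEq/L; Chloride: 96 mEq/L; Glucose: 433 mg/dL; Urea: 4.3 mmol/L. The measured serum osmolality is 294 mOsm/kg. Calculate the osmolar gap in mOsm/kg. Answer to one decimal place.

Calculated osmolality = 2·Na + glucose/18 + urea
= 2·131 + 433/18 + 4.3
= 262 + 24.06 + 4.30
= 290.36 mOsm/kg ≈ 290.4 mOsm/kg
Osmolar gap = measured − calculated = 294 − 290.4 = 3.6 mOsm/kg

3.6 mOsm/kg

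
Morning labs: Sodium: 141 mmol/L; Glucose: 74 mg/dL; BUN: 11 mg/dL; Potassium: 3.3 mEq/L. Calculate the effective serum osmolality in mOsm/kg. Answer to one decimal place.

Effective osmolality excludes urea (freely permeant across cell membranes):
2·Na + glucose/18
= 2·141 + 74/18
= 282 + 4.11
= 286.11 mOsm/kg

286.1 mOsm/kg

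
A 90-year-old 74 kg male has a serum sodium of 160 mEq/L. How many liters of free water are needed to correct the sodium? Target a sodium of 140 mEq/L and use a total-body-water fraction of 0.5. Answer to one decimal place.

TBW = 0.5 · 74 = 37 L
Free water deficit = TBW · (Na/140 − 1)
= 37 · (160/140 − 1)
= 37 · 0.1429
= 5.29 L

5.3 L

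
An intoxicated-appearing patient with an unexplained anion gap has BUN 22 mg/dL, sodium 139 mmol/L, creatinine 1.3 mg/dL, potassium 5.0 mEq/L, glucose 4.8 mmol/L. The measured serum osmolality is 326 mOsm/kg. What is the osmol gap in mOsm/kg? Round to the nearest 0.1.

35.3 mOsm/kg

Calculated osmolality = 2·Na + glucose + BUN/2.8
= 2·139 + 4.8 + 22/2.8
= 278 + 4.80 + 7.86
= 290.66 mOsm/kg ≈ 290.7 mOsm/kg
Osmolar gap = measured − calculated = 326 − 290.7 = 35.3 mOsm/kg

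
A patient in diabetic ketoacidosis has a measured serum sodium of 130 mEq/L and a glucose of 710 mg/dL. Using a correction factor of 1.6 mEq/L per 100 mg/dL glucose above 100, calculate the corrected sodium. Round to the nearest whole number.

140 mEq/L

Corrected Na = measured Na + 1.6 · (glucose − 100)/100
= 130 + 1.6 · (710 − 100)/100
= 130 + 9.8
= 139.8 mEq/L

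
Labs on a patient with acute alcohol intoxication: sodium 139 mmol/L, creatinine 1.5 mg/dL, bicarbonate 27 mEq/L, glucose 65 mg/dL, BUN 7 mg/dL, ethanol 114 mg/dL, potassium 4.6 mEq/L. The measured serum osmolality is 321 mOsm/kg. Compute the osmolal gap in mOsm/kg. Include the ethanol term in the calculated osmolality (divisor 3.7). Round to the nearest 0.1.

6.1 mOsm/kg

Calculated osmolality = 2·Na + glucose/18 + BUN/2.8 + ethanol/3.7
= 2·139 + 65/18 + 7/2.8 + 114/3.7
= 278 + 3.61 + 2.50 + 30.81
= 314.92 mOsm/kg ≈ 314.9 mOsm/kg
Osmolar gap = measured − calculated = 321 − 314.9 = 6.1 mOsm/kg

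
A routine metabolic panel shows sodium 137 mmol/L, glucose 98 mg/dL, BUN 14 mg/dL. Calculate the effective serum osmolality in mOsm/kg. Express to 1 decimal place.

Effective osmolality excludes urea (freely permeant across cell membranes):
2·Na + glucose/18
= 2·137 + 98/18
= 274 + 5.44
= 279.44 mOsm/kg

279.4 mOsm/kg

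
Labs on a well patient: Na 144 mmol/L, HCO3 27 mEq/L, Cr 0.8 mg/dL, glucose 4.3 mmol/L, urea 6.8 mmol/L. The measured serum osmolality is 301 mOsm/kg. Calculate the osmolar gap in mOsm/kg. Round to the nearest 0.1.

Calculated osmolality = 2·Na + glucose + urea
= 2·144 + 4.3 + 6.8
= 288 + 4.30 + 6.80
= 299.1 mOsm/kg ≈ 299.1 mOsm/kg
Osmolar gap = measured − calculated = 301 − 299.1 = 1.9 mOsm/kg

1.9 mOsm/kg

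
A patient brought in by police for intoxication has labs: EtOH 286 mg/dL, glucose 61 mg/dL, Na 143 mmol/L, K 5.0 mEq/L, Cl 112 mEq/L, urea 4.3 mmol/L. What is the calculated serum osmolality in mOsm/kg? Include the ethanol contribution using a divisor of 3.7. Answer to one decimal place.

Calculated osmolality = 2·Na + glucose/18 + urea + ethanol/3.7
= 2·143 + 61/18 + 4.3 + 286/3.7
= 286 + 3.39 + 4.30 + 77.30
= 370.99 mOsm/kg

371.0 mOsm/kg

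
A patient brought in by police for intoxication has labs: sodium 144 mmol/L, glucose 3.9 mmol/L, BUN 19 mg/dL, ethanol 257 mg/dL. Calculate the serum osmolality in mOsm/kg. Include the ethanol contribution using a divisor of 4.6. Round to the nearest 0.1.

Calculated osmolality = 2·Na + glucose + BUN/2.8 + ethanol/4.6
= 2·144 + 3.9 + 19/2.8 + 257/4.6
= 288 + 3.90 + 6.79 + 55.87
= 354.56 mOsm/kg

354.6 mOsm/kg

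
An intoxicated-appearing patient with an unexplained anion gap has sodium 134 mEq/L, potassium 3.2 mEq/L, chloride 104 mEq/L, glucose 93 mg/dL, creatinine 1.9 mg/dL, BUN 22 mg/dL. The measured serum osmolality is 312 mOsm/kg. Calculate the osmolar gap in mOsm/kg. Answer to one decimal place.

Calculated osmolality = 2·Na + glucose/18 + BUN/2.8
= 2·134 + 93/18 + 22/2.8
= 268 + 5.17 + 7.86
= 281.03 mOsm/kg ≈ 281.0 mOsm/kg
Osmolar gap = measured − calculated = 312 − 281.0 = 31.0 mOsm/kg

31.0 mOsm/kg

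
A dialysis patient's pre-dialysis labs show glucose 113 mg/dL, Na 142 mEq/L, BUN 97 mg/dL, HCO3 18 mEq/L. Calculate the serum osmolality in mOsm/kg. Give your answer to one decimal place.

324.9 mOsm/kg

Calculated osmolality = 2·Na + glucose/18 + BUN/2.8
= 2·142 + 113/18 + 97/2.8
= 284 + 6.28 + 34.64
= 324.92 mOsm/kg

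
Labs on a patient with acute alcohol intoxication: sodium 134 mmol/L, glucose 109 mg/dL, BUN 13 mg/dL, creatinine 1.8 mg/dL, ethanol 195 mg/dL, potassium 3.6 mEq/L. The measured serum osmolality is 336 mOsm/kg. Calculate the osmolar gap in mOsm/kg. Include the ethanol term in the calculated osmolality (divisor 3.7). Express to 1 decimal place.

Calculated osmolality = 2·Na + glucose/18 + BUN/2.8 + ethanol/3.7
= 2·134 + 109/18 + 13/2.8 + 195/3.7
= 268 + 6.06 + 4.64 + 52.70
= 331.4 mOsm/kg ≈ 331.4 mOsm/kg
Osmolar gap = measured − calculated = 336 − 331.4 = 4.6 mOsm/kg

4.6 mOsm/kg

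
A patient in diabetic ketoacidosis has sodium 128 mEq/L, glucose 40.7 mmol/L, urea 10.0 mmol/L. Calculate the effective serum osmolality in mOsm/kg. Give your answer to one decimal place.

296.7 mOsm/kg

Effective osmolality excludes urea (freely permeant across cell membranes):
2·Na + glucose
= 2·128 + 40.7
= 256 + 40.7
= 296.7 mOsm/kg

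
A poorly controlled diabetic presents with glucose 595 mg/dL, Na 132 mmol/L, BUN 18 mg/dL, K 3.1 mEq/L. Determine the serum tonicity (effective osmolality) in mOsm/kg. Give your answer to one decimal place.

297.1 mOsm/kg

Effective osmolality excludes urea (freely permeant across cell membranes):
2·Na + glucose/18
= 2·132 + 595/18
= 264 + 33.06
= 297.06 mOsm/kg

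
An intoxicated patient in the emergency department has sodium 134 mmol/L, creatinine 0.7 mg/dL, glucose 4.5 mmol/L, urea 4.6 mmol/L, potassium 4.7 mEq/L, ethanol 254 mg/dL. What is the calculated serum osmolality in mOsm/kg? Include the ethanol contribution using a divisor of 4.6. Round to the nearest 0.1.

332.3 mOsm/kg

Calculated osmolality = 2·Na + glucose + urea + ethanol/4.6
= 2·134 + 4.5 + 4.6 + 254/4.6
= 268 + 4.50 + 4.60 + 55.22
= 332.32 mOsm/kg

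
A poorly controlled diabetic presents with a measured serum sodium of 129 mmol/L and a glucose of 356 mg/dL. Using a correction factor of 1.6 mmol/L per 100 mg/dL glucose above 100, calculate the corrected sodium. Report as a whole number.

133 mmol/L

Corrected Na = measured Na + 1.6 · (glucose − 100)/100
= 129 + 1.6 · (356 − 100)/100
= 129 + 4.1
= 133.1 mmol/L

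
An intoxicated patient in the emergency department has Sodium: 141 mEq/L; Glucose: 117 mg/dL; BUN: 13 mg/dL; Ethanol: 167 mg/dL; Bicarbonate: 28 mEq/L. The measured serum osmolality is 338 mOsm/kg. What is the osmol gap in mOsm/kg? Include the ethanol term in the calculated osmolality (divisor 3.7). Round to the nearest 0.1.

Calculated osmolality = 2·Na + glucose/18 + BUN/2.8 + ethanol/3.7
= 2·141 + 117/18 + 13/2.8 + 167/3.7
= 282 + 6.50 + 4.64 + 45.14
= 338.28 mOsm/kg ≈ 338.3 mOsm/kg
Osmolar gap = measured − calculated = 338 − 338.3 = -0.3 mOsm/kg

-0.3 mOsm/kg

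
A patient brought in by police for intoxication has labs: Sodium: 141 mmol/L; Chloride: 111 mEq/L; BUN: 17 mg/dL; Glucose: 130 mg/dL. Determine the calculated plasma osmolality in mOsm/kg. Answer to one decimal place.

295.3 mOsm/kg

Calculated osmolality = 2·Na + glucose/18 + BUN/2.8
= 2·141 + 130/18 + 17/2.8
= 282 + 7.22 + 6.07
= 295.29 mOsm/kg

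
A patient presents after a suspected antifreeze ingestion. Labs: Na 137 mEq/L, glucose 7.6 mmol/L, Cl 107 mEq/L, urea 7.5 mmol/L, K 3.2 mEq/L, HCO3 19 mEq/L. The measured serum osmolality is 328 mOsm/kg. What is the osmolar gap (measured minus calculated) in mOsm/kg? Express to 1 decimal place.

38.9 mOsm/kg

Calculated osmolality = 2·Na + glucose + urea
= 2·137 + 7.6 + 7.5
= 274 + 7.60 + 7.50
= 289.1 mOsm/kg ≈ 289.1 mOsm/kg
Osmolar gap = measured − calculated = 328 − 289.1 = 38.9 mOsm/kg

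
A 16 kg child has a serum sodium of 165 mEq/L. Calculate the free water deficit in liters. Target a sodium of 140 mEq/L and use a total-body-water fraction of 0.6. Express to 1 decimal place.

1.7 L

TBW = 0.6 · 16 = 9.6 L
Free water deficit = TBW · (Na/140 − 1)
= 9.6 · (165/140 − 1)
= 9.6 · 0.1786
= 1.71 L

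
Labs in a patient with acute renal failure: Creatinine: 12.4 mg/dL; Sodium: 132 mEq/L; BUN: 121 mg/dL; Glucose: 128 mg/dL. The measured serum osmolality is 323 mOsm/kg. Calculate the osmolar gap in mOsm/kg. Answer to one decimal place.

Calculated osmolality = 2·Na + glucose/18 + BUN/2.8
= 2·132 + 128/18 + 121/2.8
= 264 + 7.11 + 43.21
= 314.32 mOsm/kg ≈ 314.3 mOsm/kg
Osmolar gap = measured − calculated = 323 − 314.3 = 8.7 mOsm/kg

8.7 mOsm/kg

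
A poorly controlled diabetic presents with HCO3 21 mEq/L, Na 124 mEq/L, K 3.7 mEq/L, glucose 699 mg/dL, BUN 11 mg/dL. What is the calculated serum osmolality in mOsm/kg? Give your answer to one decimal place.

Calculated osmolality = 2·Na + glucose/18 + BUN/2.8
= 2·124 + 699/18 + 11/2.8
= 248 + 38.83 + 3.93
= 290.76 mOsm/kg

290.8 mOsm/kg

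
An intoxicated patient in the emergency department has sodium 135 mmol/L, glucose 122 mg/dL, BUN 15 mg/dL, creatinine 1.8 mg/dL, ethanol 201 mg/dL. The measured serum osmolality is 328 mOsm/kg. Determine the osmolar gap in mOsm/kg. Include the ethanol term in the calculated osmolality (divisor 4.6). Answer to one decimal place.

Calculated osmolality = 2·Na + glucose/18 + BUN/2.8 + ethanol/4.6
= 2·135 + 122/18 + 15/2.8 + 201/4.6
= 270 + 6.78 + 5.36 + 43.70
= 325.84 mOsm/kg ≈ 325.8 mOsm/kg
Osmolar gap = measured − calculated = 328 − 325.8 = 2.2 mOsm/kg

2.2 mOsm/kg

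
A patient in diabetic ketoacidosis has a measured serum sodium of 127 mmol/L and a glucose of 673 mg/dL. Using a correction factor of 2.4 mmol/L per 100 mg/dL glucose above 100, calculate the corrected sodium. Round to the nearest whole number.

141 mmol/L

Corrected Na = measured Na + 2.4 · (glucose − 100)/100
= 127 + 2.4 · (673 − 100)/100
= 127 + 13.8
= 140.8 mmol/L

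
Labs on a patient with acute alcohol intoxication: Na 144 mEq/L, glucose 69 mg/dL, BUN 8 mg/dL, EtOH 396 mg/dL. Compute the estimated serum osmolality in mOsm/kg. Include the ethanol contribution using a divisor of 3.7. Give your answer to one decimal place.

401.7 mOsm/kg

Calculated osmolality = 2·Na + glucose/18 + BUN/2.8 + ethanol/3.7
= 2·144 + 69/18 + 8/2.8 + 396/3.7
= 288 + 3.83 + 2.86 + 107.03
= 401.72 mOsm/kg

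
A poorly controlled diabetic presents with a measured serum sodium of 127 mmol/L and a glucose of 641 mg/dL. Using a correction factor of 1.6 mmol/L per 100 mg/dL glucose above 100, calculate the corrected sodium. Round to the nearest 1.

Corrected Na = measured Na + 1.6 · (glucose − 100)/100
= 127 + 1.6 · (641 − 100)/100
= 127 + 8.7
= 135.7 mmol/L

136 mmol/L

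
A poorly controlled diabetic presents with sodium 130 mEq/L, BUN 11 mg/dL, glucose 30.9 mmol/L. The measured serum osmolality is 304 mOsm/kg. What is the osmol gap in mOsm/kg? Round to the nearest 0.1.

Calculated osmolality = 2·Na + glucose + BUN/2.8
= 2·130 + 30.9 + 11/2.8
= 260 + 30.90 + 3.93
= 294.83 mOsm/kg ≈ 294.8 mOsm/kg
Osmolar gap = measured − calculated = 304 − 294.8 = 9.2 mOsm/kg

9.2 mOsm/kg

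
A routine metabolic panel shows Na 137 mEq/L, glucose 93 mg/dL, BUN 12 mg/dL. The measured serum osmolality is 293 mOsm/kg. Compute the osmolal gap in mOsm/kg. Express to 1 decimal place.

Calculated osmolality = 2·Na + glucose/18 + BUN/2.8
= 2·137 + 93/18 + 12/2.8
= 274 + 5.17 + 4.29
= 283.46 mOsm/kg ≈ 283.5 mOsm/kg
Osmolar gap = measured − calculated = 293 − 283.5 = 9.5 mOsm/kg

9.5 mOsm/kg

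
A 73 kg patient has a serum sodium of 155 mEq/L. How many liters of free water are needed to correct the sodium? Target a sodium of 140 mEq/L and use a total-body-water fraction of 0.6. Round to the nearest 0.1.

4.7 L

TBW = 0.6 · 73 = 43.8 L
Free water deficit = TBW · (Na/140 − 1)
= 43.8 · (155/140 − 1)
= 43.8 · 0.1071
= 4.69 L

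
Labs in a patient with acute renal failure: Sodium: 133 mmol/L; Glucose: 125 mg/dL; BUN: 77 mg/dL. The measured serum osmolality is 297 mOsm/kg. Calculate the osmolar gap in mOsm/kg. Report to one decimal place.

Calculated osmolality = 2·Na + glucose/18 + BUN/2.8
= 2·133 + 125/18 + 77/2.8
= 266 + 6.94 + 27.50
= 300.44 mOsm/kg ≈ 300.4 mOsm/kg
Osmolar gap = measured − calculated = 297 − 300.4 = -3.4 mOsm/kg

-3.4 mOsm/kg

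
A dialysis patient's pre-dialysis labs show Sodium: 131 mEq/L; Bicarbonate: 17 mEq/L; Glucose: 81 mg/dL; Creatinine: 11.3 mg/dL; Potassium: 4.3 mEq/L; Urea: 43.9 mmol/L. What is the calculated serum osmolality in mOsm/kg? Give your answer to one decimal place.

310.4 mOsm/kg

Calculated osmolality = 2·Na + glucose/18 + urea
= 2·131 + 81/18 + 43.9
= 262 + 4.50 + 43.90
= 310.4 mOsm/kg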